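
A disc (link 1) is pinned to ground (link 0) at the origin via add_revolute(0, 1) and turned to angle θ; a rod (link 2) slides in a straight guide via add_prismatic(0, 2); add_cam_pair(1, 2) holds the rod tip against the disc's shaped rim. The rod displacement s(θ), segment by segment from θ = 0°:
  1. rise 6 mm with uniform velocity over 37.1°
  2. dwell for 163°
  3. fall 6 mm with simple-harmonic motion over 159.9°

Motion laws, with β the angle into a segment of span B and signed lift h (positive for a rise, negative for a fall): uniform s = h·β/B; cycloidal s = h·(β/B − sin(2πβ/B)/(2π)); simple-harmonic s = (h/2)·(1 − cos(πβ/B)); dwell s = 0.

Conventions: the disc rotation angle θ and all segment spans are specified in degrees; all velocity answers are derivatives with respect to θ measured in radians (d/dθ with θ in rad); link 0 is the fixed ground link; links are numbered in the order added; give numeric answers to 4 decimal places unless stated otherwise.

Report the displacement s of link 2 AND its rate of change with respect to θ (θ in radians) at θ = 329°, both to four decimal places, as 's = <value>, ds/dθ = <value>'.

segment 1 (0° to 37.1°, uniform, h = 6) is passed completely: s = 0.0000 + (6) = 6.0000
segment 2 (37.1° to 200.1°, dwell): s unchanged at 6.0000
θ = 329° falls in segment 3 (200.1° to 360°, simple-harmonic, h = -6): β = 329 − 200.1 = 128.9°, B = 159.9°; Δs = -6/2·(1 − cos(π·0.8061)) = -5.4606; s = 6.0000 − 5.4606 = 0.5394
velocity in seg [200.1°–360°] (simple-harmonic), θ in radians: β = 128.9° = 2.2497 rad, B = 159.9° = 2.7908 rad; ds/dθ = (πh/(2B)) sin(πβ/B) = (π·(-6)/(2·2.7908)) sin(π·0.8061) = -1.932046 mm/rad

s = 0.5394, ds/dθ = -1.9320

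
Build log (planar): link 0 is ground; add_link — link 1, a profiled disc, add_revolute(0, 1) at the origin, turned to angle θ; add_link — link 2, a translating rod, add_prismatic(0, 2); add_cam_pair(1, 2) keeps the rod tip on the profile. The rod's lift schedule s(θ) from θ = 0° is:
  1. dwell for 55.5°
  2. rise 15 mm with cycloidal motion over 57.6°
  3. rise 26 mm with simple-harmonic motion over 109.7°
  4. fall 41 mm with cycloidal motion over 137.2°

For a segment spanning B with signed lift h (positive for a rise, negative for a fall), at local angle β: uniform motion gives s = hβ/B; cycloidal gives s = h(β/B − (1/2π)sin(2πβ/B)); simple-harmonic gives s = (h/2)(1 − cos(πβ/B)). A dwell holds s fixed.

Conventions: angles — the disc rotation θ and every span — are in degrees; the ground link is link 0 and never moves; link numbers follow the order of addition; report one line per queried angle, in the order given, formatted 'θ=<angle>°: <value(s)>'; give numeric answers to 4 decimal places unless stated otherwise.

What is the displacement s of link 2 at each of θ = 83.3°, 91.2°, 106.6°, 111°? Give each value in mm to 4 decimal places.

seg 1 [0°–55.5°] dwell: s stays 0.0000
seg 2 [55.5°–113.1°] cycloidal, h=15: θ=83.3° here. β=27.8, B=57.6. 15·(0.4826 − sin(2π·0.4826)/(2π)) = 6.9797 → s = 6.9797
seg 2 [55.5°–113.1°] cycloidal, h=15: θ=91.2° here. β=35.7, B=57.6. 15·(0.6198 − sin(2π·0.6198)/(2π)) = 10.9288 → s = 10.9288
seg 2 [55.5°–113.1°] cycloidal, h=15: θ=106.6° here. β=51.1, B=57.6. 15·(0.8872 − sin(2π·0.8872)/(2π)) = 14.8617 → s = 14.8617
seg 2 [55.5°–113.1°] cycloidal, h=15: θ=111° here. β=55.5, B=57.6. 15·(0.9635 − sin(2π·0.9635)/(2π)) = 14.9952 → s = 14.9952

θ=83.3°: 6.9797
θ=91.2°: 10.9288
θ=106.6°: 14.8617
θ=111°: 14.9952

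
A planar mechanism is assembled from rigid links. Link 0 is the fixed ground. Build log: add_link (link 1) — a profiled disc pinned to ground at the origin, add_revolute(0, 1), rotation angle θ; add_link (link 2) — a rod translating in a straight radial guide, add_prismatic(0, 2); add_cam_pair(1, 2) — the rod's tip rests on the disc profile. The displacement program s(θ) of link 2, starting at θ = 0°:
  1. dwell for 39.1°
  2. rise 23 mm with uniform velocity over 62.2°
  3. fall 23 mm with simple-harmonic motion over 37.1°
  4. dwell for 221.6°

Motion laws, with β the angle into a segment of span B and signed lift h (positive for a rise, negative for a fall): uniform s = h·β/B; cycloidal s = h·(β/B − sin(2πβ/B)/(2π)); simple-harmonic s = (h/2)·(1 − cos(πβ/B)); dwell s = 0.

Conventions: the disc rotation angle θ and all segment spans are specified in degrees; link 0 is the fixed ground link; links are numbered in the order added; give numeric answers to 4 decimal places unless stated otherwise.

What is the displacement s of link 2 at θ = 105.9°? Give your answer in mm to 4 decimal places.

seg 1 [0°–39.1°] dwell: s stays 0.0000
seg 2 [39.1°–101.3°] uniform, h=23: full span → s += 23 → s = 23.0000
seg 3 [101.3°–138.4°] simple-harmonic, h=-23: θ=105.9° here. β=4.6, B=37.1. -23/2·(1 − cos(π·0.1240)) = -0.8615 → s = 22.1385

22.1385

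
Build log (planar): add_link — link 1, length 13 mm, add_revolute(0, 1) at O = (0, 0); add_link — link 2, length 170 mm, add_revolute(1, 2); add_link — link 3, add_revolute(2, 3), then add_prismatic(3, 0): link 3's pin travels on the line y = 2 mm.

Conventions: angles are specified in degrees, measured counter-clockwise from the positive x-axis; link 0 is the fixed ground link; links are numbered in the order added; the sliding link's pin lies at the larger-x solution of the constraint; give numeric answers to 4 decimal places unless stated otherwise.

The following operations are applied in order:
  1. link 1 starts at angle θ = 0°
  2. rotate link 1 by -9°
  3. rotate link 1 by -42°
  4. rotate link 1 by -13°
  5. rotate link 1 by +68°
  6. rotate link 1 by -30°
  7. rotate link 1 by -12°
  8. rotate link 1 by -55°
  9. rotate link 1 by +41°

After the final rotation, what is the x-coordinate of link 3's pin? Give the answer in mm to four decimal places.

geometry: r = 13 mm, L = 170 mm, e = 2 mm; θ starts at 0°
rotate link 1 by -9°: θ ← 0° -9° = -9°
rotate link 1 by -42°: θ ← -9° -42° = -51°
rotate link 1 by -13°: θ ← -51° -13° = -64°
rotate link 1 by +68°: θ ← -64° +68° = 4°
rotate link 1 by -30°: θ ← 4° -30° = -26°
rotate link 1 by -12°: θ ← -26° -12° = -38°
rotate link 1 by -55°: θ ← -38° -55° = -93°
rotate link 1 by +41°: θ ← -93° +41° = -52°
crank pin P = (r cos θ, r sin θ) = (8.003599, -10.244140)
h = r sin θ − e = -10.244140 − 2 = -12.244140
x = r cos θ + √(L² − h²) = 8.003599 + 169.558489 = 177.562088

177.5621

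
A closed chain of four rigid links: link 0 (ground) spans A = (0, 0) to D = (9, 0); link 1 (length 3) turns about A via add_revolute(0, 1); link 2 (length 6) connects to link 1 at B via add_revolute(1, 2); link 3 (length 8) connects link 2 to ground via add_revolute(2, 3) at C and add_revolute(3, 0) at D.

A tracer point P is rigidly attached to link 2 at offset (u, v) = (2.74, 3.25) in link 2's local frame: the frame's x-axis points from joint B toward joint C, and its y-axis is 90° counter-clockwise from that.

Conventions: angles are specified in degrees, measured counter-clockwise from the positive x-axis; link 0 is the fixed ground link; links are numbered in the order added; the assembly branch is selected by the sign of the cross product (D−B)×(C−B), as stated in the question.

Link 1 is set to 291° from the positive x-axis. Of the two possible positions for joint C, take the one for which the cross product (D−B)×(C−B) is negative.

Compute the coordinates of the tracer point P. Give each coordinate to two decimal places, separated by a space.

A=(0,0), D=(9.00,0)
B = A + 3.00·(cos291°, sin291°) = (1.0751, -2.8007)
|BD| = 8.4052
circle(B,6.00) ∩ circle(D,8.00): a=2.5370, h=5.4372
  candidates: C₊=(1.6553,3.1711) cross=45.701; C₋=(5.2789,-7.0819) cross=-45.701
  branch - wants cross < 0 → take C=(5.2789,-7.0819) (cross=-45.701)
ex = (C−B)/|BC| = (0.7006,-0.7135); ey = (0.7135,0.7006)
P = B + 2.74·ex + 3.25·ey = (5.3138,-2.4788)

5.31 -2.48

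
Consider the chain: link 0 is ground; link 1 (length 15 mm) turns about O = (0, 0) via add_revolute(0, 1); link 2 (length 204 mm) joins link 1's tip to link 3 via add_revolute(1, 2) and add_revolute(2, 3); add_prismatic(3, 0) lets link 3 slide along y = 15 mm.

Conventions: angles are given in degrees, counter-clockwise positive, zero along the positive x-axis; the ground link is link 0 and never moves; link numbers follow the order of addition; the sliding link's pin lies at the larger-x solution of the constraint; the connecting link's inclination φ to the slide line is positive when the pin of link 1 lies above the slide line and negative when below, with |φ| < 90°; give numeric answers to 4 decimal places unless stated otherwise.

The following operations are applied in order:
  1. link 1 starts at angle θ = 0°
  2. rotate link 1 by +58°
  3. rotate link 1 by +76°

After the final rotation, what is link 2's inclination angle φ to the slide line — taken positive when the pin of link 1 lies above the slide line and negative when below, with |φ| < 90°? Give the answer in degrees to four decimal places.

geometry: r = 15 mm, L = 204 mm, e = 15 mm; θ starts at 0°
rotate link 1 by +58°: θ ← 0° +58° = 58°
rotate link 1 by +76°: θ ← 58° +76° = 134°
h = r sin θ − e = 10.790097 − 15 = -4.209903
sin φ = h / L = -4.209903 / 204 = -0.02063678
φ = arcsin(-0.02063678) = -1.182484°

-1.1825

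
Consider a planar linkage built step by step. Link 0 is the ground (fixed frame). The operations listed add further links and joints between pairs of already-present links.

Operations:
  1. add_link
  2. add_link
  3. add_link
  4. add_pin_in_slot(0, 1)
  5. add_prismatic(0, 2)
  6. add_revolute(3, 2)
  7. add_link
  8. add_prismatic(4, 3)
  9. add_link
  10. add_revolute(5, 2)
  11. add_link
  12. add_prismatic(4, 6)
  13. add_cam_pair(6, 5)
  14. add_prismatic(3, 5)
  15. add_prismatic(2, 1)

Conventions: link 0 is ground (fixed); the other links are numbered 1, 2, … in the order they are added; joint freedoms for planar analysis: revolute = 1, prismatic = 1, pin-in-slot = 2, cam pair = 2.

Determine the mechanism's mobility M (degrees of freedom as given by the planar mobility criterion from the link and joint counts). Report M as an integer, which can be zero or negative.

(L,J1,J2)=(1,0,0); link0 fixed
link1: (2,0,0)
link2: (3,0,0)
link3: (4,0,0)
PS 0-1 [J2]: (4,0,1)
P 0-2 [J1]: (4,1,1)
R 3-2 [J1]: (4,2,1)
link4: (5,2,1)
P 4-3 [J1]: (5,3,1)
link5: (6,3,1)
R 5-2 [J1]: (6,4,1)
link6: (7,4,1)
P 4-6 [J1]: (7,5,1)
C 6-5 [J2]: (7,5,2)
P 3-5 [J1]: (7,6,2)
P 2-1 [J1]: (7,7,2)
Grübler: 3·6 − 2·7 − 2 = 2

M = 2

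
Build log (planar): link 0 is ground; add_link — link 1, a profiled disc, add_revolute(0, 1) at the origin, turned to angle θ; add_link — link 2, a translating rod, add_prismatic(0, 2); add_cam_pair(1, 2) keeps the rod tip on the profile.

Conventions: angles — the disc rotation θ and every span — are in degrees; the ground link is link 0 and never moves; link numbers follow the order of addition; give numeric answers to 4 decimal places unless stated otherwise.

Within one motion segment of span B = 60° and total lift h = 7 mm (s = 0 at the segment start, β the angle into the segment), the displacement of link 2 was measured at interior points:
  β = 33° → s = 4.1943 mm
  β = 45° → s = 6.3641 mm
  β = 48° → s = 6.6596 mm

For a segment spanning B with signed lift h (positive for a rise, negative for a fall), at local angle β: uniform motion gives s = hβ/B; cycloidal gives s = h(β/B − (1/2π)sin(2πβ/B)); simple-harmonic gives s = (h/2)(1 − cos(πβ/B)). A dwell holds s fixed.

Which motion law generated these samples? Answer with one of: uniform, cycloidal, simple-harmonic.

candidates at β/B = r: uniform s = h·r (linear in β); cycloidal s = h·(r − sin(2πr)/(2π)); simple-harmonic s = (h/2)(1 − cos(πr))
β=33°: printed 4.1943 | uniform 3.8500, cycloidal 4.1943, simple-harmonic 4.0475
β=45°: printed 6.3641 | uniform 5.2500, cycloidal 6.3641, simple-harmonic 5.9749
β=48°: printed 6.6596 | uniform 5.6000, cycloidal 6.6596, simple-harmonic 6.3316
only one law matches every sample → cycloidal

cycloidal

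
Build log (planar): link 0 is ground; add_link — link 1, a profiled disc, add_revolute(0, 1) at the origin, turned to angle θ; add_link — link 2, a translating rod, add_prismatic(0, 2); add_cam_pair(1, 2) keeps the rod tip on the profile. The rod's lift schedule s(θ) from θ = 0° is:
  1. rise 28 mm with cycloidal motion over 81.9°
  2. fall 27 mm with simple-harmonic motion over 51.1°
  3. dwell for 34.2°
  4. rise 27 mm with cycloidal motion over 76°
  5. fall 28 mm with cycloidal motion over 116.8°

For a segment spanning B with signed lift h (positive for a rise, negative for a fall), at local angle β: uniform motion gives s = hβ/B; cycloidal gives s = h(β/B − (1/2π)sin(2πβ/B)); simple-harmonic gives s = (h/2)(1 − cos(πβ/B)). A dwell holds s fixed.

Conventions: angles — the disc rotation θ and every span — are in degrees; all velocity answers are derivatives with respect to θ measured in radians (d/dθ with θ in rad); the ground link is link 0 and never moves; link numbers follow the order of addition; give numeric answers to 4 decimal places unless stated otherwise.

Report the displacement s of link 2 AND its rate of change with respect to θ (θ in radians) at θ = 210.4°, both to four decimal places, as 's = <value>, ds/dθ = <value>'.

seg 1 [0°–81.9°] cycloidal, h=28: full span → s += 28 → s = 28.0000
seg 2 [81.9°–133°] simple-harmonic, h=-27: full span → s += -27 → s = 1.0000
seg 3 [133°–167.2°] dwell: s stays 1.0000
seg 4 [167.2°–243.2°] cycloidal, h=27: θ=210.4° here. β=43.2, B=76. 27·(0.5684 − sin(2π·0.5684)/(2π)) = 17.1384 → s = 18.1384
velocity in seg [167.2°–243.2°] (cycloidal), θ in radians: β = 43.2° = 0.7540 rad, B = 76° = 1.3265 rad; ds/dθ = (h/B)(1 − cos(2πβ/B)) = (27/1.3265)(1 − cos(2π·0.5684)) = 38.857980 mm/rad

s = 18.1384, ds/dθ = 38.8580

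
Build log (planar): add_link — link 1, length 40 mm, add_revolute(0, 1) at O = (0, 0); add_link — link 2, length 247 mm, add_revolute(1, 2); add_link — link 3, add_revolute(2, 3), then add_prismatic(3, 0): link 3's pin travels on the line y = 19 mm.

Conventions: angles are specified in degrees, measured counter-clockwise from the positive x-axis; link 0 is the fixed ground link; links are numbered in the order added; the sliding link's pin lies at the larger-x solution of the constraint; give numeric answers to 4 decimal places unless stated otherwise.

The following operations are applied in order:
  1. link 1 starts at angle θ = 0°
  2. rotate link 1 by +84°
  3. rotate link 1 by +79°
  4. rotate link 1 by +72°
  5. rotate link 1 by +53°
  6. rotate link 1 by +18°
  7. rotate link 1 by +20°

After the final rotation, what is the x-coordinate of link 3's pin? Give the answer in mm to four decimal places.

geometry: r = 40 mm, L = 247 mm, e = 19 mm; θ starts at 0°
rotate link 1 by +84°: θ ← 0° +84° = 84°
rotate link 1 by +79°: θ ← 84° +79° = 163°
rotate link 1 by +72°: θ ← 163° +72° = 235°
rotate link 1 by +53°: θ ← 235° +53° = 288°
rotate link 1 by +18°: θ ← 288° +18° = 306°
rotate link 1 by +20°: θ ← 306° +20° = 326°
crank pin P = (r cos θ, r sin θ) = (33.161503, -22.367716)
h = r sin θ − e = -22.367716 − 19 = -41.367716
x = r cos θ + √(L² − h²) = 33.161503 + 243.511215 = 276.672718

276.6727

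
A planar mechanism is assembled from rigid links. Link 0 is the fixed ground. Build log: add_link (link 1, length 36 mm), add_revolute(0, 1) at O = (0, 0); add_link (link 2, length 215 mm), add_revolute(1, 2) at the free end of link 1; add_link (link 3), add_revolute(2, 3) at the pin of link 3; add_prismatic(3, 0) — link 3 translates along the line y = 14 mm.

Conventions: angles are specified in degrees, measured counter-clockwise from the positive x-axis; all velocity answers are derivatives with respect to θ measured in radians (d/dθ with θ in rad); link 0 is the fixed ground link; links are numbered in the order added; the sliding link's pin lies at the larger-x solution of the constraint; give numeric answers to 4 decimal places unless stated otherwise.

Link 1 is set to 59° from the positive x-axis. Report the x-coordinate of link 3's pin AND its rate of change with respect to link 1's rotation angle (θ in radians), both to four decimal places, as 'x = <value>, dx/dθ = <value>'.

geometry: r = 36 mm, L = 215 mm, e = 14 mm
crank pin P = (r cos θ, r sin θ) = (18.541371, 30.858023)
h = r sin θ − e = 30.858023 − 14 = 16.858023
x = r cos θ + √(L² − h²) = 18.541371 + 214.338067 = 232.879438
dx/dθ = −r sin θ − h·r cos θ/√(L² − h²) (θ in radians; h = 16.858023) = -32.316331

x = 232.8794, dx/dθ = -32.3163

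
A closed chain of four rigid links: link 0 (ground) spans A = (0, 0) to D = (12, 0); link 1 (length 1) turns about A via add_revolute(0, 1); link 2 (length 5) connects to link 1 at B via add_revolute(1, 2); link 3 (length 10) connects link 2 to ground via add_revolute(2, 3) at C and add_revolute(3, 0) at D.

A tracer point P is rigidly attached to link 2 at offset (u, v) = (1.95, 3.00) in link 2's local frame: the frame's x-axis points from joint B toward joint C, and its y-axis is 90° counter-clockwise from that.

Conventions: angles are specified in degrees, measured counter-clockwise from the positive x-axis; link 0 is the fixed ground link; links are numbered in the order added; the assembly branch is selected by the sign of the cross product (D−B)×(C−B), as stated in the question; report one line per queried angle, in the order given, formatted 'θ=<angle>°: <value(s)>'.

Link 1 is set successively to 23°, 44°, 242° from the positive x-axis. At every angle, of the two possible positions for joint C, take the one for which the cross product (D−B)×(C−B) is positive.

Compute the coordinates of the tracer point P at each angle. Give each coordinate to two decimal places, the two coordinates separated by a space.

A=(0,0), D=(12.00,0)
θ=23°: B = A + 1.00·(cos23°, sin23°) = (0.9205, 0.3907)
θ=23°: |BD| = 11.0864
θ=23°: circle(B,5.00) ∩ circle(D,10.00): a=2.1607, h=4.5091
θ=23°:   candidates: C₊=(3.2387,4.8208) cross=49.989; C₋=(2.9209,-4.1917) cross=-49.989
θ=23°:   branch + wants cross > 0 → take C=(3.2387,4.8208) (cross=49.989)
θ=23°: ex = (C−B)/|BC| = (0.4636,0.8860); ey = (-0.8860,0.4636)
θ=23°: P = B + 1.95·ex + 3.00·ey = (-0.8334,3.5094)
θ=44°: B = A + 1.00·(cos44°, sin44°) = (0.7193, 0.6947)
θ=44°: |BD| = 11.3020
θ=44°: circle(B,5.00) ∩ circle(D,10.00): a=2.3330, h=4.4223
θ=44°:   candidates: C₊=(3.3198,4.9652) cross=49.981; C₋=(2.7761,-3.8627) cross=-49.981
θ=44°:   branch + wants cross > 0 → take C=(3.3198,4.9652) (cross=49.981)
θ=44°: ex = (C−B)/|BC| = (0.5201,0.8541); ey = (-0.8541,0.5201)
θ=44°: P = B + 1.95·ex + 3.00·ey = (-0.8288,3.9204)
θ=242°: B = A + 1.00·(cos242°, sin242°) = (-0.4695, -0.8829)
θ=242°: |BD| = 12.5007
θ=242°: circle(B,5.00) ∩ circle(D,10.00): a=3.2505, h=3.7992
θ=242°:   candidates: C₊=(2.5046,3.1364) cross=47.493; C₋=(3.0413,-4.4431) cross=-47.493
θ=242°:   branch + wants cross > 0 → take C=(2.5046,3.1364) (cross=47.493)
θ=242°: ex = (C−B)/|BC| = (0.5948,0.8039); ey = (-0.8039,0.5948)
θ=242°: P = B + 1.95·ex + 3.00·ey = (-1.7212,2.4690)

θ=23°: -0.83 3.51
θ=44°: -0.83 3.92
θ=242°: -1.72 2.47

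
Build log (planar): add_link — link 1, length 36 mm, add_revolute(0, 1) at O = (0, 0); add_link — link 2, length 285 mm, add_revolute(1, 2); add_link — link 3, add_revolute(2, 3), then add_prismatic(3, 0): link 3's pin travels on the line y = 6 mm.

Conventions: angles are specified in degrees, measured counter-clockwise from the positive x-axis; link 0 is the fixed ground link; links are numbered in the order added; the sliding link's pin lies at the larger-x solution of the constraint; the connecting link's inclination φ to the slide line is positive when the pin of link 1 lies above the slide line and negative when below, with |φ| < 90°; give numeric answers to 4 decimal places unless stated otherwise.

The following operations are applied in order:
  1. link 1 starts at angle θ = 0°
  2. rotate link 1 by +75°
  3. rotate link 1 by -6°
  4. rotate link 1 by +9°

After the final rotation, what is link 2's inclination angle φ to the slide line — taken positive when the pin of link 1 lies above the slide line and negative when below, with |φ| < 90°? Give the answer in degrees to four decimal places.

geometry: r = 36 mm, L = 285 mm, e = 6 mm; θ starts at 0°
rotate link 1 by +75°: θ ← 0° +75° = 75°
rotate link 1 by -6°: θ ← 75° -6° = 69°
rotate link 1 by +9°: θ ← 69° +9° = 78°
h = r sin θ − e = 35.213314 − 6 = 29.213314
sin φ = h / L = 29.213314 / 285 = 0.10250285
φ = arcsin(0.10250285) = 5.883314°

5.8833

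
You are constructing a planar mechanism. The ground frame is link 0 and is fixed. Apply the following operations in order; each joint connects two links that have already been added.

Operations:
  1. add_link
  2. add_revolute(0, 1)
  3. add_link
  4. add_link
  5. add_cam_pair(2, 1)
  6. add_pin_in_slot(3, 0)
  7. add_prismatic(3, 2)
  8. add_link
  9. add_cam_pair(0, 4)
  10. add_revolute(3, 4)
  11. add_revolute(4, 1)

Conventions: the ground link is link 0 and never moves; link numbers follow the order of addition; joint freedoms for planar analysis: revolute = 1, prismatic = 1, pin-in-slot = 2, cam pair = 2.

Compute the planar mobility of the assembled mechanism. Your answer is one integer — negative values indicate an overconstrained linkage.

(L,J1,J2)=(1,0,0); link0 fixed
link1: (2,0,0)
R 0-1 [J1]: (2,1,0)
link2: (3,1,0)
link3: (4,1,0)
C 2-1 [J2]: (4,1,1)
PS 3-0 [J2]: (4,1,2)
P 3-2 [J1]: (4,2,2)
link4: (5,2,2)
C 0-4 [J2]: (5,2,3)
R 3-4 [J1]: (5,3,3)
R 4-1 [J1]: (5,4,3)
Grübler: 3·4 − 2·4 − 3 = 1

M = 1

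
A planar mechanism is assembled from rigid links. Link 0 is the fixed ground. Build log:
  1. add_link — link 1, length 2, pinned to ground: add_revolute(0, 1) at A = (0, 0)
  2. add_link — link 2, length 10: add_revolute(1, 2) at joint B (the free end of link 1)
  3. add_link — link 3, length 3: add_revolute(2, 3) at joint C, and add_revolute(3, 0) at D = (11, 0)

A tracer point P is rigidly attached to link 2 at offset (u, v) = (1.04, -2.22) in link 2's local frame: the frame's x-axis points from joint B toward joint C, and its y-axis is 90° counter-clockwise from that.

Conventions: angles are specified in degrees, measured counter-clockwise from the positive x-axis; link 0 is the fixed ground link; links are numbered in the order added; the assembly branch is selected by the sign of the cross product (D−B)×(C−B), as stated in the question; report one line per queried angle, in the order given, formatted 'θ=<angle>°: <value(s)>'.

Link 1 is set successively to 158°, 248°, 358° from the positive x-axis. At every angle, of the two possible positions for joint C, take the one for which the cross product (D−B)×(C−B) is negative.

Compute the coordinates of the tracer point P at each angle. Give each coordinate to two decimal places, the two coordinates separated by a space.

A=(0,0), D=(11.00,0)
θ=158°: B = A + 2.00·(cos158°, sin158°) = (-1.8544, 0.7492)
θ=158°: |BD| = 12.8762
θ=158°: circle(B,10.00) ∩ circle(D,3.00): a=9.9717, h=0.7512
θ=158°:   candidates: C₊=(8.1442,0.9189) cross=9.672; C₋=(8.0568,-0.5809) cross=-9.672
θ=158°:   branch - wants cross < 0 → take C=(8.0568,-0.5809) (cross=-9.672)
θ=158°: ex = (C−B)/|BC| = (0.9911,-0.1330); ey = (0.1330,0.9911)
θ=158°: P = B + 1.04·ex + -2.22·ey = (-1.1189,-1.5894)
θ=248°: B = A + 2.00·(cos248°, sin248°) = (-0.7492, -1.8544)
θ=248°: |BD| = 11.8946
θ=248°: circle(B,10.00) ∩ circle(D,3.00): a=9.7726, h=2.1206
θ=248°:   candidates: C₊=(8.5733,1.7638) cross=25.223; C₋=(9.2345,-2.4255) cross=-25.223
θ=248°:   branch - wants cross < 0 → take C=(9.2345,-2.4255) (cross=-25.223)
θ=248°: ex = (C−B)/|BC| = (0.9984,-0.0571); ey = (0.0571,0.9984)
θ=248°: P = B + 1.04·ex + -2.22·ey = (0.1623,-4.1301)
θ=358°: B = A + 2.00·(cos358°, sin358°) = (1.9988, -0.0698)
θ=358°: |BD| = 9.0015
θ=358°: circle(B,10.00) ∩ circle(D,3.00): a=9.5555, h=2.9484
θ=358°:   candidates: C₊=(11.5311,2.9526) cross=26.540; C₋=(11.5768,-2.9440) cross=-26.540
θ=358°:   branch - wants cross < 0 → take C=(11.5768,-2.9440) (cross=-26.540)
θ=358°: ex = (C−B)/|BC| = (0.9578,-0.2874); ey = (0.2874,0.9578)
θ=358°: P = B + 1.04·ex + -2.22·ey = (2.3568,-2.4950)

θ=158°: -1.12 -1.59
θ=248°: 0.16 -4.13
θ=358°: 2.36 -2.50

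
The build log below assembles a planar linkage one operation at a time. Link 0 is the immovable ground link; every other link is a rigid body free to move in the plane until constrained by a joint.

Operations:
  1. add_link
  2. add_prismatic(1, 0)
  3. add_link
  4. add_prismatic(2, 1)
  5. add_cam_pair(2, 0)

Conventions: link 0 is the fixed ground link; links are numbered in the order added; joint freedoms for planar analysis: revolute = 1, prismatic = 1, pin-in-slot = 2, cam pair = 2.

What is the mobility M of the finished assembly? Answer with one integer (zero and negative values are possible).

ground; <1,0,0>
#1 <2,0,0>
P:1↔0 J1 <2,1,0>
#2 <3,1,0>
P:2↔1 J1 <3,2,0>
C:2↔0 J2 <3,2,1>
3×2 − 2×2 − 1×1 = 1

M = 1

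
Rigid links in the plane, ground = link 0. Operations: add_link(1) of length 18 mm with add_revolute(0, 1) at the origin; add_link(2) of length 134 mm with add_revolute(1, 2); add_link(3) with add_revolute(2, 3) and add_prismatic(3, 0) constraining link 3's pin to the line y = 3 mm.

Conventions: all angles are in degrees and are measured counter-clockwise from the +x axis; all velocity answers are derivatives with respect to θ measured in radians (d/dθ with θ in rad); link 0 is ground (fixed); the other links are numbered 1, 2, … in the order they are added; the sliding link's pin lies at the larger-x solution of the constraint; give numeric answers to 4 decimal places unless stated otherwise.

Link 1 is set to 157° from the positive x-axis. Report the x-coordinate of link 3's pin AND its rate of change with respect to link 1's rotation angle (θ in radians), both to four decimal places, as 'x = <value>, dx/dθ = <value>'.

geometry: r = 18 mm, L = 134 mm, e = 3 mm
crank pin P = (r cos θ, r sin θ) = (-16.569087, 7.033160)
h = r sin θ − e = 7.033160 − 3 = 4.033160
x = r cos θ + √(L² − h²) = -16.569087 + 133.939291 = 117.370203
dx/dθ = −r sin θ − h·r cos θ/√(L² − h²) (θ in radians; h = 4.033160) = -6.534234

x = 117.3702, dx/dθ = -6.5342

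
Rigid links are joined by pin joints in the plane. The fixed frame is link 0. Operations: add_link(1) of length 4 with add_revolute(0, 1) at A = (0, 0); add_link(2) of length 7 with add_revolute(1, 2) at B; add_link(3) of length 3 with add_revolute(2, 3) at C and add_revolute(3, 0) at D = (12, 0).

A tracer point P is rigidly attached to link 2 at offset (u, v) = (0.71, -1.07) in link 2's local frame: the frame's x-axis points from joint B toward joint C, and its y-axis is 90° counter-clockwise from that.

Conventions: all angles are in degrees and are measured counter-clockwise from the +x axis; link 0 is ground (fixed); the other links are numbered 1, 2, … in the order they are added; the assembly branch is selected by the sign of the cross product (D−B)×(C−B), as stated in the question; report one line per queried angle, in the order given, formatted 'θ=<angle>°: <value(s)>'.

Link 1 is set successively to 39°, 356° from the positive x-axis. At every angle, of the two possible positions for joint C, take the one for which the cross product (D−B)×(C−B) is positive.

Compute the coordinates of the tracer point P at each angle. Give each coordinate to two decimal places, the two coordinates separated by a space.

A=(0,0), D=(12.00,0)
θ=39°: B = A + 4.00·(cos39°, sin39°) = (3.1086, 2.5173)
θ=39°: |BD| = 9.2409
θ=39°: circle(B,7.00) ∩ circle(D,3.00): a=6.7847, h=1.7226
θ=39°:   candidates: C₊=(10.1060,2.3265) cross=15.918; C₋=(9.1675,-0.9884) cross=-15.918
θ=39°:   branch + wants cross > 0 → take C=(10.1060,2.3265) (cross=15.918)
θ=39°: ex = (C−B)/|BC| = (0.9996,-0.0273); ey = (0.0273,0.9996)
θ=39°: P = B + 0.71·ex + -1.07·ey = (3.7892,1.4283)
θ=356°: B = A + 4.00·(cos356°, sin356°) = (3.9903, -0.2790)
θ=356°: |BD| = 8.0146
θ=356°: circle(B,7.00) ∩ circle(D,3.00): a=6.5027, h=2.5912
θ=356°:   candidates: C₊=(10.3988,2.5370) cross=20.767; C₋=(10.5793,-2.6423) cross=-20.767
θ=356°:   branch + wants cross > 0 → take C=(10.3988,2.5370) (cross=20.767)
θ=356°: ex = (C−B)/|BC| = (0.9155,0.4023); ey = (-0.4023,0.9155)
θ=356°: P = B + 0.71·ex + -1.07·ey = (5.0707,-0.9730)

θ=39°: 3.79 1.43
θ=356°: 5.07 -0.97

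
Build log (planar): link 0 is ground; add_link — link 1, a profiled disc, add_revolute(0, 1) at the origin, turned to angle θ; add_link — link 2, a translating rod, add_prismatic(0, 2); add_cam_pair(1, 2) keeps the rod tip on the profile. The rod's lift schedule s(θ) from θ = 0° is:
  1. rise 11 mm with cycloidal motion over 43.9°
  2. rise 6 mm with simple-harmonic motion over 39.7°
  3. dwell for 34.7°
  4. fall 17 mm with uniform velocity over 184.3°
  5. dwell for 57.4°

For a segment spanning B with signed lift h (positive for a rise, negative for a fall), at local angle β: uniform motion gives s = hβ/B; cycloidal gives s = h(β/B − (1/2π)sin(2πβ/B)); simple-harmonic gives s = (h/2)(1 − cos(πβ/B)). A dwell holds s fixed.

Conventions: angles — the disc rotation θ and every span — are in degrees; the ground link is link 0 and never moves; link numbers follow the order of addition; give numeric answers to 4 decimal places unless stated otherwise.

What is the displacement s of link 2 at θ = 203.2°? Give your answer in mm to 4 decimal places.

seg 1 [0°–43.9°] cycloidal, h=11: full span → s += 11 → s = 11.0000
seg 2 [43.9°–83.6°] simple-harmonic, h=6: full span → s += 6 → s = 17.0000
seg 3 [83.6°–118.3°] dwell: s stays 17.0000
seg 4 [118.3°–302.6°] uniform, h=-17: θ=203.2° here. β=84.9, B=184.3. -17·84.9/184.3 = -7.8313 → s = 9.1687

9.1687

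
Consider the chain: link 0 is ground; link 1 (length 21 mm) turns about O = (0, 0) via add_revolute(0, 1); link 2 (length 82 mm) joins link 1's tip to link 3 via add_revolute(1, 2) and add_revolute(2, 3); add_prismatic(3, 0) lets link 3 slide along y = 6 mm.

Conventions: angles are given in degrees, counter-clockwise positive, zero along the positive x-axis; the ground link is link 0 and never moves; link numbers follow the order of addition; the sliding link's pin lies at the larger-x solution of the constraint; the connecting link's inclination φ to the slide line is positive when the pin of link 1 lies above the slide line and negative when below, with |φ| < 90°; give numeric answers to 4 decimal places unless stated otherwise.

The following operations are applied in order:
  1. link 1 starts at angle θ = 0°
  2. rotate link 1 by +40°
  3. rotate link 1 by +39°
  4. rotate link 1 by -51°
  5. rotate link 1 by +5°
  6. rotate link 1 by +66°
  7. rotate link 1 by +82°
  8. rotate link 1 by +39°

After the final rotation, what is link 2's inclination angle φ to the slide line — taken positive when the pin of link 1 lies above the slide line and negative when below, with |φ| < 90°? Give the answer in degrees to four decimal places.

geometry: r = 21 mm, L = 82 mm, e = 6 mm; θ starts at 0°
rotate link 1 by +40°: θ ← 0° +40° = 40°
rotate link 1 by +39°: θ ← 40° +39° = 79°
rotate link 1 by -51°: θ ← 79° -51° = 28°
rotate link 1 by +5°: θ ← 28° +5° = 33°
rotate link 1 by +66°: θ ← 33° +66° = 99°
rotate link 1 by +82°: θ ← 99° +82° = 181°
rotate link 1 by +39°: θ ← 181° +39° = 220°
h = r sin θ − e = -13.498540 − 6 = -19.498540
sin φ = h / L = -19.498540 / 82 = -0.23778707
φ = arcsin(-0.23778707) = -13.755968°

-13.7560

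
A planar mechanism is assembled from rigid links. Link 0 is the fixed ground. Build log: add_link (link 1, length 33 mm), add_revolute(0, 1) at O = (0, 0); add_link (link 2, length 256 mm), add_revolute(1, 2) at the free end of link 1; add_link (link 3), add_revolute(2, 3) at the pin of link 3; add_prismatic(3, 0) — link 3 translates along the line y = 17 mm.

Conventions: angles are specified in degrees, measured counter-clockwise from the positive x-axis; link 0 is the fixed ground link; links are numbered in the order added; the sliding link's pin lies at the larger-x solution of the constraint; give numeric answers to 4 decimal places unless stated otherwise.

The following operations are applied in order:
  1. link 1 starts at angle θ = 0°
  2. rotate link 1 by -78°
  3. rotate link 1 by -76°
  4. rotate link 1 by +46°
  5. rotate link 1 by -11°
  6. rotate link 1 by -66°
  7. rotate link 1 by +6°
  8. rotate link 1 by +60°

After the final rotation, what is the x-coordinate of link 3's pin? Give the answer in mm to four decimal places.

geometry: r = 33 mm, L = 256 mm, e = 17 mm; θ starts at 0°
rotate link 1 by -78°: θ ← 0° -78° = -78°
rotate link 1 by -76°: θ ← -78° -76° = -154°
rotate link 1 by +46°: θ ← -154° +46° = -108°
rotate link 1 by -11°: θ ← -108° -11° = -119°
rotate link 1 by -66°: θ ← -119° -66° = -185°
rotate link 1 by +6°: θ ← -185° +6° = -179°
rotate link 1 by +60°: θ ← -179° +60° = -119°
crank pin P = (r cos θ, r sin θ) = (-15.998717, -28.862450)
h = r sin θ − e = -28.862450 − 17 = -45.862450
x = r cos θ + √(L² − h²) = -15.998717 + 251.858364 = 235.859647

235.8596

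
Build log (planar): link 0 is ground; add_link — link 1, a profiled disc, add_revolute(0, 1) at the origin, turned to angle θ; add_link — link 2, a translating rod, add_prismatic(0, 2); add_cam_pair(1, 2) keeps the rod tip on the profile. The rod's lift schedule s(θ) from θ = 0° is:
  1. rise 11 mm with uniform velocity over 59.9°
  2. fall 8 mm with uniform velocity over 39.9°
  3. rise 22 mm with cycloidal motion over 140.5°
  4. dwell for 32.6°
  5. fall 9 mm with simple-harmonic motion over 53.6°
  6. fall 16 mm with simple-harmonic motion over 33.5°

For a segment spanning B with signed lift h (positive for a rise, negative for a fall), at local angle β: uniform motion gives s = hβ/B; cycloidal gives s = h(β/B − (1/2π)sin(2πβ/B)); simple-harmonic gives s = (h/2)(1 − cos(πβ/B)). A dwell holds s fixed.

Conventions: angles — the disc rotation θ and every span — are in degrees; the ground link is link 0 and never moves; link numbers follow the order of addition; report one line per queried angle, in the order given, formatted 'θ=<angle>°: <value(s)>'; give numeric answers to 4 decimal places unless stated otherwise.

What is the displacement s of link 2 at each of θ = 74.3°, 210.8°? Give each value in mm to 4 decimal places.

seg 1 [0°–59.9°] uniform, h=11: full span → s += 11 → s = 11.0000
seg 2 [59.9°–99.8°] uniform, h=-8: θ=74.3° here. β=14.4, B=39.9. -8·14.4/39.9 = -2.8872 → s = 8.1128
seg 2 [59.9°–99.8°] uniform, h=-8: full span → s += -8 → s = 3.0000
seg 3 [99.8°–240.3°] cycloidal, h=22: θ=210.8° here. β=111, B=140.5. 22·(0.7900 − sin(2π·0.7900)/(2π)) = 20.7720 → s = 23.7720

θ=74.3°: 8.1128
θ=210.8°: 23.7720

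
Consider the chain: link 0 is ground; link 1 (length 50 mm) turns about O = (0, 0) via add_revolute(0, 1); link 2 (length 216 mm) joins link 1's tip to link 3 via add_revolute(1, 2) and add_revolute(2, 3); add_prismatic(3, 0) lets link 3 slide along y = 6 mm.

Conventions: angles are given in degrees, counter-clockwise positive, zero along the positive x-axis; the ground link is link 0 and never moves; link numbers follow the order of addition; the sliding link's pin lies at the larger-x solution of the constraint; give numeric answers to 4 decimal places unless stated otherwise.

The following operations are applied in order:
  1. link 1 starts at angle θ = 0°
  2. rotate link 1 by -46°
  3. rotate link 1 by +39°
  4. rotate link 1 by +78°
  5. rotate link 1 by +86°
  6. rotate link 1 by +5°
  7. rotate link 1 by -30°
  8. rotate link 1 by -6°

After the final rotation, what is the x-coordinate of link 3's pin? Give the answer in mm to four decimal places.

geometry: r = 50 mm, L = 216 mm, e = 6 mm; θ starts at 0°
rotate link 1 by -46°: θ ← 0° -46° = -46°
rotate link 1 by +39°: θ ← -46° +39° = -7°
rotate link 1 by +78°: θ ← -7° +78° = 71°
rotate link 1 by +86°: θ ← 71° +86° = 157°
rotate link 1 by +5°: θ ← 157° +5° = 162°
rotate link 1 by -30°: θ ← 162° -30° = 132°
rotate link 1 by -6°: θ ← 132° -6° = 126°
crank pin P = (r cos θ, r sin θ) = (-29.389263, 40.450850)
h = r sin θ − e = 40.450850 − 6 = 34.450850
x = r cos θ + √(L² − h²) = -29.389263 + 213.234938 = 183.845676

183.8457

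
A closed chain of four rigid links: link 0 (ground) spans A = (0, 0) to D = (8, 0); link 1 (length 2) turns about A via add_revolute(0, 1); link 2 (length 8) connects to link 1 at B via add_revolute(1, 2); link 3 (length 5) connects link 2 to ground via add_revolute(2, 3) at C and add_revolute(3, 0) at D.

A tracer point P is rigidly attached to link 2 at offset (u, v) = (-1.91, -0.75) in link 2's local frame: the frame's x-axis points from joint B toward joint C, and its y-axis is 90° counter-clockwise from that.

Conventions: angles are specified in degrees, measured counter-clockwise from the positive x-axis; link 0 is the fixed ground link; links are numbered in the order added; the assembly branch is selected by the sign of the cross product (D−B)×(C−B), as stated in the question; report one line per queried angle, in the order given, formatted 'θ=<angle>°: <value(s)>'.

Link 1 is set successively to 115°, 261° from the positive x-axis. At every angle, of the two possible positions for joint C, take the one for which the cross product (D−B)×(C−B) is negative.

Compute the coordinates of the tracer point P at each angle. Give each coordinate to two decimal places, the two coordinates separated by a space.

A=(0,0), D=(8.00,0)
θ=115°: B = A + 2.00·(cos115°, sin115°) = (-0.8452, 1.8126)
θ=115°: |BD| = 9.0291
θ=115°: circle(B,8.00) ∩ circle(D,5.00): a=6.6742, h=4.4108
θ=115°:   candidates: C₊=(6.5786,4.7937) cross=39.825; C₋=(4.8076,-3.8482) cross=-39.825
θ=115°:   branch - wants cross < 0 → take C=(4.8076,-3.8482) (cross=-39.825)
θ=115°: ex = (C−B)/|BC| = (0.7066,-0.7076); ey = (0.7076,0.7066)
θ=115°: P = B + -1.91·ex + -0.75·ey = (-2.7256,2.6342)
θ=261°: B = A + 2.00·(cos261°, sin261°) = (-0.3129, -1.9754)
θ=261°: |BD| = 8.5443
θ=261°: circle(B,8.00) ∩ circle(D,5.00): a=6.5544, h=4.5869
θ=261°:   candidates: C₊=(5.0035,4.0026) cross=39.192; C₋=(7.1244,-4.9227) cross=-39.192
θ=261°:   branch - wants cross < 0 → take C=(7.1244,-4.9227) (cross=-39.192)
θ=261°: ex = (C−B)/|BC| = (0.9297,-0.3684); ey = (0.3684,0.9297)
θ=261°: P = B + -1.91·ex + -0.75·ey = (-2.3648,-1.9689)

θ=115°: -2.73 2.63
θ=261°: -2.36 -1.97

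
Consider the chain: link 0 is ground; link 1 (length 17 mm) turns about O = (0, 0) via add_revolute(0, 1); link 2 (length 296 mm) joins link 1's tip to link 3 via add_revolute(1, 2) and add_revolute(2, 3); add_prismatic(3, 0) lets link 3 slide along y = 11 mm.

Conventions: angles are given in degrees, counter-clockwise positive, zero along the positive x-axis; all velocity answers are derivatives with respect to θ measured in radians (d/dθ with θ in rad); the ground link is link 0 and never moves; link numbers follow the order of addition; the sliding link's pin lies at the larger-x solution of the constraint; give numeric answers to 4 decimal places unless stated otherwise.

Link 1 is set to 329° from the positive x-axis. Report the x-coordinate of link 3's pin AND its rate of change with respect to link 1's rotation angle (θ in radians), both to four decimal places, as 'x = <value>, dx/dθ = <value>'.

geometry: r = 17 mm, L = 296 mm, e = 11 mm
crank pin P = (r cos θ, r sin θ) = (14.571844, -8.755647)
h = r sin θ − e = -8.755647 − 11 = -19.755647
x = r cos θ + √(L² − h²) = 14.571844 + 295.339998 = 309.911842
dx/dθ = −r sin θ − h·r cos θ/√(L² − h²) (θ in radians; h = -19.755647) = 9.730375

x = 309.9118, dx/dθ = 9.7304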